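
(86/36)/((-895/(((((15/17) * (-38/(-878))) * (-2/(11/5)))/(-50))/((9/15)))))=-817/264503646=-0.00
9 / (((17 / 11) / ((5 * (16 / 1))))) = 7920 / 17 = 465.88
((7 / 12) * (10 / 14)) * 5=25 / 12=2.08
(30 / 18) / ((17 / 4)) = 20 / 51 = 0.39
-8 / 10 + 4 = 16 / 5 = 3.20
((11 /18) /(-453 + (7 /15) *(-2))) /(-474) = 5 /1760436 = 0.00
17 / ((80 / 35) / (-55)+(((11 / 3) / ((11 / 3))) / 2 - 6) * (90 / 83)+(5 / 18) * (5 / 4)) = -2300760 / 765773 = -3.00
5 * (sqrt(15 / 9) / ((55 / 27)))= 3.17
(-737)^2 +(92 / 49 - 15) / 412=10965495129 / 20188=543168.97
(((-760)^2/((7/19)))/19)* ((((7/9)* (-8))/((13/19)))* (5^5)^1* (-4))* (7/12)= 1920520000000/351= 5471566951.57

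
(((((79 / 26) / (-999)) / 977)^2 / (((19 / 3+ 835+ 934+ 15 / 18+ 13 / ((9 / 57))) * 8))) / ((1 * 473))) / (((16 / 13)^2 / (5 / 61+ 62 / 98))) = 0.00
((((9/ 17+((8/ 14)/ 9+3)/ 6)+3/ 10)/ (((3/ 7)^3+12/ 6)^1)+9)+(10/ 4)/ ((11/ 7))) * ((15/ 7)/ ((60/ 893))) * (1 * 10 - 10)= 0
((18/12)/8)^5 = 0.00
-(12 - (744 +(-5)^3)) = 607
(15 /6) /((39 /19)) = 95 /78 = 1.22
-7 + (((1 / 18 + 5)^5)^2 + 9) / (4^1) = 2726642.03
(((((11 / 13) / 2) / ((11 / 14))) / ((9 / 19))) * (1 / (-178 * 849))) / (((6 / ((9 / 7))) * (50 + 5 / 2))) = -19 / 618844590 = -0.00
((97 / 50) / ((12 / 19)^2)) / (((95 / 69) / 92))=974947 / 3000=324.98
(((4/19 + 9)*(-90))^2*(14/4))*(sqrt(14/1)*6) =5209312500*sqrt(14)/361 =53992971.18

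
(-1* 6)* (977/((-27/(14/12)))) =6839/27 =253.30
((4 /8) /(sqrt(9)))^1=0.17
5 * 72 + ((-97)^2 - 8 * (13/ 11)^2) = 1180697/ 121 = 9757.83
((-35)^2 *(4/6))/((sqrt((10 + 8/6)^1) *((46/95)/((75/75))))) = 116375 *sqrt(102)/2346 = 500.99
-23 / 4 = -5.75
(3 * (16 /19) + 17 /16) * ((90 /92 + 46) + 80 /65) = 31452439 /181792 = 173.01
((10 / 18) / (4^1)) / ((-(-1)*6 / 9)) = 0.21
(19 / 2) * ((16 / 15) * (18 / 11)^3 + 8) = 801268 / 6655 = 120.40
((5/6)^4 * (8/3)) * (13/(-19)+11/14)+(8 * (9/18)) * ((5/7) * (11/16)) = 5015/2394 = 2.09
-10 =-10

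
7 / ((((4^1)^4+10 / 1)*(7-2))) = 1 / 190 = 0.01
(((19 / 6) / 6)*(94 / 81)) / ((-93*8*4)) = -893 / 4339008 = -0.00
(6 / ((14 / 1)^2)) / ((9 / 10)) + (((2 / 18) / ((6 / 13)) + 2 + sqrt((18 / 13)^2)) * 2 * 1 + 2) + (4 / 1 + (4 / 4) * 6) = 331678 / 17199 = 19.28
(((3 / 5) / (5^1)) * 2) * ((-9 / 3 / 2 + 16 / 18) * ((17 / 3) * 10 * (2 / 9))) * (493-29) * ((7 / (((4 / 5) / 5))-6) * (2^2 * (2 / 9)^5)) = -1677051904 / 23914845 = -70.13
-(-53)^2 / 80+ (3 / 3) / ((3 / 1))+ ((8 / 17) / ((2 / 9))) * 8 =-72779 / 4080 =-17.84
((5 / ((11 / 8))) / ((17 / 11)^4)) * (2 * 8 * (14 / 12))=2981440 / 250563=11.90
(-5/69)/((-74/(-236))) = -590/2553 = -0.23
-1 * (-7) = 7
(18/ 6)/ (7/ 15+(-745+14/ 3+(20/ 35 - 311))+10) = -315/ 109231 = -0.00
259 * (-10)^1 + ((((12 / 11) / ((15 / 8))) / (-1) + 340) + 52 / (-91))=-866694 / 385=-2251.15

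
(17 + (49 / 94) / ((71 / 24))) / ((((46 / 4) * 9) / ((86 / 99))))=0.14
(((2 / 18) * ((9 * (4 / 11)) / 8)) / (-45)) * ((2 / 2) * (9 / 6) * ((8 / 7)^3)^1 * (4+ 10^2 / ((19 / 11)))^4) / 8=-29739515904 / 7167655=-4149.13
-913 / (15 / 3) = -913 / 5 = -182.60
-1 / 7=-0.14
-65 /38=-1.71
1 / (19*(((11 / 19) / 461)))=461 / 11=41.91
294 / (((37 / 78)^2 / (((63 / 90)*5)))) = 6260436 / 1369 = 4573.00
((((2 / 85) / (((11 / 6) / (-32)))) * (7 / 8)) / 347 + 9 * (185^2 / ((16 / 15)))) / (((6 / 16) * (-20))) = -38503.12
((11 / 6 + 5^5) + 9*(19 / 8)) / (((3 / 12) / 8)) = 302228 / 3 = 100742.67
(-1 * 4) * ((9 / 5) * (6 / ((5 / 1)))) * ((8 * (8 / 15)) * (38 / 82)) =-17.08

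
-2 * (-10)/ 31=20/ 31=0.65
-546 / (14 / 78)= -3042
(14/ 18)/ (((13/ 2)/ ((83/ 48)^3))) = 4002509/ 6469632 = 0.62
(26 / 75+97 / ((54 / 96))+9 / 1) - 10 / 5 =40453 / 225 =179.79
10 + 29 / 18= 209 / 18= 11.61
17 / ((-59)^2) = 17 / 3481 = 0.00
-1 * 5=-5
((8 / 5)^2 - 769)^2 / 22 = 26701.38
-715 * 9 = -6435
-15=-15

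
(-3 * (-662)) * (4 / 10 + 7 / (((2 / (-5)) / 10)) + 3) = -1703988 / 5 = -340797.60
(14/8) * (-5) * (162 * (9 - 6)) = -8505/2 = -4252.50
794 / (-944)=-0.84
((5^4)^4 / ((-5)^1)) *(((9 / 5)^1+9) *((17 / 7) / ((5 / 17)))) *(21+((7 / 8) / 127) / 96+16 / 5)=-7494316037841796875 / 113792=-65859779578896.56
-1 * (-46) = 46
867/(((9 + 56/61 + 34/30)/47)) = 3687.24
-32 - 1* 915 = -947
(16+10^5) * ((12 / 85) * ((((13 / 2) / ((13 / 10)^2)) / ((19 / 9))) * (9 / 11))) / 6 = 8527680 / 2431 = 3507.89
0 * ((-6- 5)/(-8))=0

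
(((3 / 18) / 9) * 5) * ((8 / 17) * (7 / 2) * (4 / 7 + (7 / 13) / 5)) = 206 / 1989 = 0.10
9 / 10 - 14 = -131 / 10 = -13.10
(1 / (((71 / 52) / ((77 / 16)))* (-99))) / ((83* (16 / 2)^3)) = -91 / 108619776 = -0.00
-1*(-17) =17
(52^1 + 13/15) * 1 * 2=1586/15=105.73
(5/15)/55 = 1/165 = 0.01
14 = 14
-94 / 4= -47 / 2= -23.50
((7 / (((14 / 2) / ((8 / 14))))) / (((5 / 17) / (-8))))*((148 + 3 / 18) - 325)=288592 / 105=2748.50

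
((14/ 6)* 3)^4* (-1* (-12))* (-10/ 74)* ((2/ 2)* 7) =-1008420/ 37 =-27254.59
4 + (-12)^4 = 20740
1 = 1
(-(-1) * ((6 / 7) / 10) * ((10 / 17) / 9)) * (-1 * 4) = -8 / 357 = -0.02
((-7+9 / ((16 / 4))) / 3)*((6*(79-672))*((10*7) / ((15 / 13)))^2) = 186604054 / 9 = 20733783.78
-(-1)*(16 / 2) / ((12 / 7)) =14 / 3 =4.67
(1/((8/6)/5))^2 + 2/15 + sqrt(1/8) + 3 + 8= sqrt(2)/4 + 6047/240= 25.55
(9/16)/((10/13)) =117/160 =0.73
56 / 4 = 14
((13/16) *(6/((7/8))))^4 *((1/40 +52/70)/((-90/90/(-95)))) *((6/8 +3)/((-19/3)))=-22382541675/537824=-41616.85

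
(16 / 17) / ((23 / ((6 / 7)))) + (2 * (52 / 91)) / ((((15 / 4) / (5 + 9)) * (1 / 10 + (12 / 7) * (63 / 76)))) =396448 / 139587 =2.84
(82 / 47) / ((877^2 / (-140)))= -11480 / 36149063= -0.00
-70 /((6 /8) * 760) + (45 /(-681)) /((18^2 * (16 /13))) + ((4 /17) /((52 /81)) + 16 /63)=5736097391 /11529580608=0.50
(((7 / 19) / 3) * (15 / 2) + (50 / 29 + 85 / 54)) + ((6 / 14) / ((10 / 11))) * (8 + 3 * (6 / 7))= 33543467 / 3644865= 9.20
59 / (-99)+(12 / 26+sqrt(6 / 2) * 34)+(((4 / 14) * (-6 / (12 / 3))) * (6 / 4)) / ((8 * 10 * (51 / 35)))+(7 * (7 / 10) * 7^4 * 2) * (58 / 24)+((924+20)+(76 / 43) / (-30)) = 34 * sqrt(3)+8701617276629 / 150527520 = 57866.37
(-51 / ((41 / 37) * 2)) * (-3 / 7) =5661 / 574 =9.86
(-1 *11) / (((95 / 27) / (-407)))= 120879 / 95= 1272.41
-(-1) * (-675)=-675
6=6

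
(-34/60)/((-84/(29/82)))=493/206640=0.00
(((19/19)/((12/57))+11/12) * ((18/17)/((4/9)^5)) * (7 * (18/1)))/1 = 11160261/256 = 43594.77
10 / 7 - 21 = -137 / 7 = -19.57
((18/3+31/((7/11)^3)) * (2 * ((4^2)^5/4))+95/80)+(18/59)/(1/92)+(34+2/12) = 64319403068077/971376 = 66214733.60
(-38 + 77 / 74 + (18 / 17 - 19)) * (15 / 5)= -207195 / 1258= -164.70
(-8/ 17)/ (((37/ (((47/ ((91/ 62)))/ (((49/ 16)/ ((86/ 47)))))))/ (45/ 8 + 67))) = -7080896/ 400673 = -17.67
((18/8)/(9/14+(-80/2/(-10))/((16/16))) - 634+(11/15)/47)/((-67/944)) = 5480888072/614055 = 8925.73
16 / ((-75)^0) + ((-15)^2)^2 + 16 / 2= 50649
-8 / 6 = -4 / 3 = -1.33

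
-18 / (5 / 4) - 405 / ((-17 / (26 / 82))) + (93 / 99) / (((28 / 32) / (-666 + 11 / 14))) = -4063099823 / 5635245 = -721.02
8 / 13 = 0.62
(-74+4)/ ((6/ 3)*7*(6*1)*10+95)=-14/ 187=-0.07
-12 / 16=-3 / 4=-0.75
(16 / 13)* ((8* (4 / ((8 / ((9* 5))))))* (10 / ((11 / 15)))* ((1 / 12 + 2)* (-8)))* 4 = -28800000 / 143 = -201398.60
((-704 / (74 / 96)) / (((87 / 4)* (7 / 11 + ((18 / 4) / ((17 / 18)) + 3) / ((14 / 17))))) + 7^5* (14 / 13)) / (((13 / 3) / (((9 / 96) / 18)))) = 97811416647 / 4497157600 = 21.75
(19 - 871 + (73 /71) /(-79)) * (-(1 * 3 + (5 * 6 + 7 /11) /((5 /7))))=12062047084 /308495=39099.65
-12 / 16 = -3 / 4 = -0.75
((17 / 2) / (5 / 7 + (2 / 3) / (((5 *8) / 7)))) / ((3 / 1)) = 1190 / 349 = 3.41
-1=-1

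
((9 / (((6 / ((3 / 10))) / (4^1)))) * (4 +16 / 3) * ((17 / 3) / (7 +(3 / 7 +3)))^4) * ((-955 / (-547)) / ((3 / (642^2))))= 49114167933828368 / 139804540443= 351305.96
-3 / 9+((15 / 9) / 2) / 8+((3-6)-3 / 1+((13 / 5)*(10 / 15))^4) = 2265991 / 810000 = 2.80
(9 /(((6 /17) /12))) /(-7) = -306 /7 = -43.71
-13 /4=-3.25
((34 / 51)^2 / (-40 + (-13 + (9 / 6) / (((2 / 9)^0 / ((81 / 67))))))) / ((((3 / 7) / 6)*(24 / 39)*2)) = -6097 / 61731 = -0.10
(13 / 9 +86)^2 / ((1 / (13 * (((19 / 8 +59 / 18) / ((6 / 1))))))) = 3277081379 / 34992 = 93652.30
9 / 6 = 3 / 2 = 1.50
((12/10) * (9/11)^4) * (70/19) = 551124/278179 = 1.98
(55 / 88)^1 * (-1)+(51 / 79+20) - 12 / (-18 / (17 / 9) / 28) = 943295 / 17064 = 55.28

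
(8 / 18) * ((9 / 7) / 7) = 4 / 49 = 0.08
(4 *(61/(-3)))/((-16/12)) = 61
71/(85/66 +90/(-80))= 18744/43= 435.91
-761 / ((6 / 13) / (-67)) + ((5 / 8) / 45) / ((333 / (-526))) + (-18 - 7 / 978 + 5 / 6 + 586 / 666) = 215834941141 / 1954044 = 110455.52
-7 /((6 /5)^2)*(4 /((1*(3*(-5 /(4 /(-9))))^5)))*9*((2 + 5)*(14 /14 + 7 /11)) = -100352 /2192194125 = -0.00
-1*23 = -23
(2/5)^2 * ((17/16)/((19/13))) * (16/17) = 52/475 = 0.11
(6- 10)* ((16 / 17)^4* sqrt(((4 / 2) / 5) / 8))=-131072* sqrt(5) / 417605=-0.70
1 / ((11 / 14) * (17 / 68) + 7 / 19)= 1064 / 601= 1.77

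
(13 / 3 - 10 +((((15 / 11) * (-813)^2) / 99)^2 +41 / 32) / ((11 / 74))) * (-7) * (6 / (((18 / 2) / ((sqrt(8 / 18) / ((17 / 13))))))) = -392260008434887229 / 295689636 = -1326593700.55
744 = 744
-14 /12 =-7 /6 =-1.17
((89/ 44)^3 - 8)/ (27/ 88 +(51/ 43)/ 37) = 37383727/ 45926760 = 0.81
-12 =-12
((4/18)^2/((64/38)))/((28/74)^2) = 26011/127008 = 0.20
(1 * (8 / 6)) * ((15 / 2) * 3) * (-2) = -60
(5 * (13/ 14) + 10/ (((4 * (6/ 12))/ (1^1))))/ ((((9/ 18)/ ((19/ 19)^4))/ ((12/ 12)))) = 135/ 7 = 19.29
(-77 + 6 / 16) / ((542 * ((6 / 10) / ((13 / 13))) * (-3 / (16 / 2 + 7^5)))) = 17179325 / 13008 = 1320.67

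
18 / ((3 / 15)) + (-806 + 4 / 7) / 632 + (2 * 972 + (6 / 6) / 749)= 2032.73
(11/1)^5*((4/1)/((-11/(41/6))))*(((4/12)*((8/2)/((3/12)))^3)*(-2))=9835003904/9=1092778211.56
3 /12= 1 /4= 0.25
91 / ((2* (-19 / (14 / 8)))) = -4.19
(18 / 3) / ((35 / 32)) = 192 / 35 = 5.49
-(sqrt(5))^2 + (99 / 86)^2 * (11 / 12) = -111983 / 29584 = -3.79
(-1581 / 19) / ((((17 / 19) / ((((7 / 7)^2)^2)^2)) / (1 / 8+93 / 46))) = -36735 / 184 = -199.65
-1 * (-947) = 947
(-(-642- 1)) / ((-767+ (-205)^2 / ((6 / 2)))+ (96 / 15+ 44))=9645 / 199376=0.05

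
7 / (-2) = -7 / 2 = -3.50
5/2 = 2.50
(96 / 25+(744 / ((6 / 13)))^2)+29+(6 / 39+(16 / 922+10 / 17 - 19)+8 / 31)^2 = 648096086145455965566 / 249373209318025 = 2598900.21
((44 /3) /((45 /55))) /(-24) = -121 /162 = -0.75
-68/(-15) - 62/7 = -454/105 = -4.32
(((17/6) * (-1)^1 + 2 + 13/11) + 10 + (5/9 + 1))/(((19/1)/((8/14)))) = 0.36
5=5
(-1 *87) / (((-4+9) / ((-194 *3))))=10126.80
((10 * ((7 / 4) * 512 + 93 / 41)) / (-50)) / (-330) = 36829 / 67650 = 0.54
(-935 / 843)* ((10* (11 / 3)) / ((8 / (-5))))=257125 / 10116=25.42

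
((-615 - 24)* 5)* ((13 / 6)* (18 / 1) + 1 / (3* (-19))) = -2366430 / 19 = -124548.95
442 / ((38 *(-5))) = -221 / 95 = -2.33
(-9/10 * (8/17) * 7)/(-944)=63/20060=0.00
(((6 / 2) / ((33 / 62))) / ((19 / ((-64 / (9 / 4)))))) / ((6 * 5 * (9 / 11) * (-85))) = 7936 / 1962225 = 0.00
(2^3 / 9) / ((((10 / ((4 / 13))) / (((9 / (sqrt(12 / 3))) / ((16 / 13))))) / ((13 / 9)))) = 0.14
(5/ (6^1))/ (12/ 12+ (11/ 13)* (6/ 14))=455/ 744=0.61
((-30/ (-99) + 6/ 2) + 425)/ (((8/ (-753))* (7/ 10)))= -8869085/ 154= -57591.46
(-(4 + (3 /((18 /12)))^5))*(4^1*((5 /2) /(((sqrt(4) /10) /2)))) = -3600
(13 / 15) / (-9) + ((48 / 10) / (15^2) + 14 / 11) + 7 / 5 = 96442 / 37125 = 2.60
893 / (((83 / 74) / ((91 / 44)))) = 3006731 / 1826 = 1646.62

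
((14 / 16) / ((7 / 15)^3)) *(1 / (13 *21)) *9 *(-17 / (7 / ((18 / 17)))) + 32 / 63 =-249373 / 1123668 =-0.22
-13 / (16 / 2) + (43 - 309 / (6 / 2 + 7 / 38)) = -53885 / 968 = -55.67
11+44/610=3377/305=11.07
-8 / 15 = -0.53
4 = 4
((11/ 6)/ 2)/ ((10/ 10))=11/ 12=0.92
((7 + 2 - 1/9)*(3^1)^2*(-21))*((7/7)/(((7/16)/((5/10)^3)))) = -480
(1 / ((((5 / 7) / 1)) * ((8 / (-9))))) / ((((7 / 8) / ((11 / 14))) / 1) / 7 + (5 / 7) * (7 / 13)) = -9009 / 3110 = -2.90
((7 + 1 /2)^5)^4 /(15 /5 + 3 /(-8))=110841891002655029296875 /917504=120808073864152122.82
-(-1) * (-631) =-631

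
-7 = -7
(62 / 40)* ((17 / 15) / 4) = 527 / 1200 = 0.44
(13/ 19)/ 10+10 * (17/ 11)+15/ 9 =107779/ 6270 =17.19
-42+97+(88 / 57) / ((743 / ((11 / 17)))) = 39599153 / 719967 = 55.00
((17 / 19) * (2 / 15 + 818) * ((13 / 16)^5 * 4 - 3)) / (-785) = 5412997421 / 3665510400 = 1.48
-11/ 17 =-0.65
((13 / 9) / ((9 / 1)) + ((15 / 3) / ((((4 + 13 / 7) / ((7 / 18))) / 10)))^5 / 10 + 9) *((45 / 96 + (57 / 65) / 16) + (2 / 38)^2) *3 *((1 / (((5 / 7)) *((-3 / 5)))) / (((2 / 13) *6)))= -1873025142144065984543 / 9483535124883797760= -197.50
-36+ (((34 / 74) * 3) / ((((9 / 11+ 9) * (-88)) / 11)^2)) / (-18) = -5965998089 / 165722112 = -36.00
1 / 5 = 0.20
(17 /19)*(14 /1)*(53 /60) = 6307 /570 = 11.06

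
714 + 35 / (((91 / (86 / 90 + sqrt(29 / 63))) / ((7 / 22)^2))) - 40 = 35 * sqrt(203) / 18876 + 38169379 / 56628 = 674.06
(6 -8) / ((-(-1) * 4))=-0.50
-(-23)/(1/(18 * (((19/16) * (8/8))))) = 3933/8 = 491.62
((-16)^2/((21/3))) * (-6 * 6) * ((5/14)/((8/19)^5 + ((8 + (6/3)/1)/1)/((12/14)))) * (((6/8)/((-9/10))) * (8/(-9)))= -126776268800/4251326681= -29.82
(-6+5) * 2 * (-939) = 1878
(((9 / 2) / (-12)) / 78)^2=1 / 43264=0.00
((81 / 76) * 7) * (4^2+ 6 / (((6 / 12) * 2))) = 6237 / 38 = 164.13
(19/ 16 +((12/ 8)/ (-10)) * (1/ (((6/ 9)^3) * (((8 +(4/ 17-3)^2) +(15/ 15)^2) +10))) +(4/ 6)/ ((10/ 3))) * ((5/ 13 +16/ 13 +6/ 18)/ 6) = 0.44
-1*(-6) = 6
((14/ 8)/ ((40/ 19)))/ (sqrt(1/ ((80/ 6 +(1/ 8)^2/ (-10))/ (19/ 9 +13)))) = 133*sqrt(6527235)/ 435200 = 0.78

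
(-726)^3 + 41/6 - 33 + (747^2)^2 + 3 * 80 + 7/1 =1865948322755/6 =310991387125.83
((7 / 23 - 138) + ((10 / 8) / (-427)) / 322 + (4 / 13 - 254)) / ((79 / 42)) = -8394905595 / 40344668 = -208.08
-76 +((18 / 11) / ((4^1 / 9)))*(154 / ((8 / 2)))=263 / 4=65.75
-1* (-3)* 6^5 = 23328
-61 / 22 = -2.77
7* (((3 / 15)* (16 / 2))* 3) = 168 / 5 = 33.60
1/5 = 0.20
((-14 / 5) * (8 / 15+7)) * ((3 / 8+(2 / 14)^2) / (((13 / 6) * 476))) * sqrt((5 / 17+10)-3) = -3503 * sqrt(527) / 3681860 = -0.02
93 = 93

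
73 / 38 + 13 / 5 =4.52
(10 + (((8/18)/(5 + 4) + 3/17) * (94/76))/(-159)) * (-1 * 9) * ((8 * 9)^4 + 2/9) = -10059603353690219/4159917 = -2418222131.28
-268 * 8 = -2144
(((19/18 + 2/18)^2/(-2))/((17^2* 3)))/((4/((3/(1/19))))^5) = -1091959659/2367488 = -461.23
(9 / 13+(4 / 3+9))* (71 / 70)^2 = 216763 / 19110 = 11.34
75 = 75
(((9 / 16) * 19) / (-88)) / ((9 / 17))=-323 / 1408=-0.23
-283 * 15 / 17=-4245 / 17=-249.71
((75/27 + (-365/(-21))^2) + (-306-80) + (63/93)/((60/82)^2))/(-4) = 109175851/5468400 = 19.96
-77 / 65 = -1.18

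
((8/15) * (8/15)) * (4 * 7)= 1792/225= 7.96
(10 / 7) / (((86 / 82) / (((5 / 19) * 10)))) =20500 / 5719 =3.58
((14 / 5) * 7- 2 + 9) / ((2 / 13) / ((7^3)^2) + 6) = 4.43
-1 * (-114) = 114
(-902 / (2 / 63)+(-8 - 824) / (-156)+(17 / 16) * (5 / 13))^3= -5569827133747349244689 / 242970624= -22923870557073.39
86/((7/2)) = 172/7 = 24.57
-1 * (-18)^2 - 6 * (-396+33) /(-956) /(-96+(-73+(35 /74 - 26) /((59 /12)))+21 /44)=-323.99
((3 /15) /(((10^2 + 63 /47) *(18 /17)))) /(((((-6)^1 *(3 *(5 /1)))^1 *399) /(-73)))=58327 /15393539700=0.00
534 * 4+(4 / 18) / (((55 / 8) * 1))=1057336 / 495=2136.03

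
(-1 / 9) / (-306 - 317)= 1 / 5607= 0.00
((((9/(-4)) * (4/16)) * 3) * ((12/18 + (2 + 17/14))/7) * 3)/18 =-489/3136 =-0.16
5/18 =0.28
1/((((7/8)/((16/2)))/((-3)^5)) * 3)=-740.57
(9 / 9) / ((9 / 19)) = 19 / 9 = 2.11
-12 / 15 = -4 / 5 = -0.80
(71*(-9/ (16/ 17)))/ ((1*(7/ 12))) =-32589/ 28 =-1163.89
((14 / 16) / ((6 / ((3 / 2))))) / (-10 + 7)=-7 / 96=-0.07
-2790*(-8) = 22320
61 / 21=2.90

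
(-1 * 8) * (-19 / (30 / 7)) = 532 / 15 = 35.47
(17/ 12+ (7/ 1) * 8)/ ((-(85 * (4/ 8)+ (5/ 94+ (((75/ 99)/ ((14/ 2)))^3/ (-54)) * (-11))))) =-1.35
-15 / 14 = -1.07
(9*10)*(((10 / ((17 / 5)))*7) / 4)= 7875 / 17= 463.24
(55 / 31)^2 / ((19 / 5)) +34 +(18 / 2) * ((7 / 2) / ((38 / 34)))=2301093 / 36518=63.01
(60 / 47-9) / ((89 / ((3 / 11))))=-0.02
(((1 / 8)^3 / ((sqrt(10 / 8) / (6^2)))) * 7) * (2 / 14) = 0.06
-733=-733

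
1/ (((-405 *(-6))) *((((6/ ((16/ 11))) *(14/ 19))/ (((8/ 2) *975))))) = 9880/ 18711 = 0.53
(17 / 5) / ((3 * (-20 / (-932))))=3961 / 75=52.81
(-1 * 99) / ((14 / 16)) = -792 / 7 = -113.14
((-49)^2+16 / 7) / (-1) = -2403.29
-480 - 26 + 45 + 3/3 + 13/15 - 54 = -7697/15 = -513.13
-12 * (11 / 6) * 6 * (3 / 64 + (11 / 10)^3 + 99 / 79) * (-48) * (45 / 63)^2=164618883 / 19355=8505.24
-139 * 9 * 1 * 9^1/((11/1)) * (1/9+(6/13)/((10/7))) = -317754/715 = -444.41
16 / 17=0.94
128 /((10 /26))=332.80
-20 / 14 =-10 / 7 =-1.43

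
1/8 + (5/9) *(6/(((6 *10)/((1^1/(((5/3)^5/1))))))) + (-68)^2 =4624.13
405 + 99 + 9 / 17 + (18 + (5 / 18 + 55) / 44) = 7052251 / 13464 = 523.79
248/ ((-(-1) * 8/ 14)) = 434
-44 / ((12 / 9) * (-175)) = 33 / 175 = 0.19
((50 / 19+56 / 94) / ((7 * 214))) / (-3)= -1441 / 2006571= -0.00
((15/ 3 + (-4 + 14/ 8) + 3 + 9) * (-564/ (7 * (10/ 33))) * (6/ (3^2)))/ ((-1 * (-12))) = -30503/ 140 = -217.88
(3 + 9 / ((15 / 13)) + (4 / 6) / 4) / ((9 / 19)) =6251 / 270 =23.15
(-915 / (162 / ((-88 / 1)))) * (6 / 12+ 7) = 33550 / 9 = 3727.78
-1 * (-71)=71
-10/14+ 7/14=-0.21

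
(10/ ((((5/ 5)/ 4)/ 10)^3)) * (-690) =-441600000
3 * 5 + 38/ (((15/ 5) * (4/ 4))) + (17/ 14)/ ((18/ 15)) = 803/ 28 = 28.68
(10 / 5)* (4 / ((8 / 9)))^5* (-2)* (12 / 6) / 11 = -59049 / 44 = -1342.02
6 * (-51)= -306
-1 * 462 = -462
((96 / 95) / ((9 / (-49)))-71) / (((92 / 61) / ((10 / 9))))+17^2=5489839 / 23598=232.64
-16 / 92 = -4 / 23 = -0.17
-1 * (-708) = 708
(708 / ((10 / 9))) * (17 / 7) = 54162 / 35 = 1547.49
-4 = -4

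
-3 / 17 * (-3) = 9 / 17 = 0.53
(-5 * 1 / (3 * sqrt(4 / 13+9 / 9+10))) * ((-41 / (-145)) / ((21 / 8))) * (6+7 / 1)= -4264 * sqrt(39) / 38367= -0.69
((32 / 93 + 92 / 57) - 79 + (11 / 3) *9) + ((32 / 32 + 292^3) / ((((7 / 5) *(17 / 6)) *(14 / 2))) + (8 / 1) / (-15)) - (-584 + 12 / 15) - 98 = 62878249922 / 70091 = 897094.49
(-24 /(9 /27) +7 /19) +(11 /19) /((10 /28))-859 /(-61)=-324106 /5795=-55.93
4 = 4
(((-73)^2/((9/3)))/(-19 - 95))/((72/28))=-37303/6156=-6.06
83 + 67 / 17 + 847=15877 / 17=933.94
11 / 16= 0.69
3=3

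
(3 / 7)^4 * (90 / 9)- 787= -1888777 / 2401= -786.66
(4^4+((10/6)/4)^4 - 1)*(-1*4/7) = -145.73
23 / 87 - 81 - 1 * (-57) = -2065 / 87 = -23.74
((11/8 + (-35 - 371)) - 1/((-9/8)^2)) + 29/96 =-1050053/2592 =-405.11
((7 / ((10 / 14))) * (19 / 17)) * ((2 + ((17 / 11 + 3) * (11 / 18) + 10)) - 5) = 81928 / 765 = 107.10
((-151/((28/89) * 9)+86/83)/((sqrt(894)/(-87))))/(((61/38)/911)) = 549027373165 * sqrt(894)/190105524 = 86351.13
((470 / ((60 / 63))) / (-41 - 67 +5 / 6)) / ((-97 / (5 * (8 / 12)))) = 9870 / 62371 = 0.16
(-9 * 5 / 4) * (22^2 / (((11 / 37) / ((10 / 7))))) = -183150 / 7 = -26164.29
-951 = -951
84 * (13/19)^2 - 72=-11796/361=-32.68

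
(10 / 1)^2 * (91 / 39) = 700 / 3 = 233.33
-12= -12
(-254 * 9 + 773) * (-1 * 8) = 12104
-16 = -16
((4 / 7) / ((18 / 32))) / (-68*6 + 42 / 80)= -2560 / 1026837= -0.00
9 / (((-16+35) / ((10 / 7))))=90 / 133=0.68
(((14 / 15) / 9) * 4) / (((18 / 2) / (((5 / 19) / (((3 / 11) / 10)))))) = 6160 / 13851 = 0.44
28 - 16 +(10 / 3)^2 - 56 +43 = 10.11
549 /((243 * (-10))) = -61 /270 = -0.23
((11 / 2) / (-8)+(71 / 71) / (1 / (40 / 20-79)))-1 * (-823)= 11925 / 16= 745.31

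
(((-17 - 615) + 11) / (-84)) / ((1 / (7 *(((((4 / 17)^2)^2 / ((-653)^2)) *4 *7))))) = 370944 / 35614106089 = 0.00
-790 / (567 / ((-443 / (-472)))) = -174985 / 133812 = -1.31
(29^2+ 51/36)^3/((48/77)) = 79545444827233/82944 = 959025906.96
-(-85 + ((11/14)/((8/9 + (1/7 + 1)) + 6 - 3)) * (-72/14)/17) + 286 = 13997015/37723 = 371.05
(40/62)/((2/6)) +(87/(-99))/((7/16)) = -524/7161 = -0.07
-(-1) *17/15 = 17/15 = 1.13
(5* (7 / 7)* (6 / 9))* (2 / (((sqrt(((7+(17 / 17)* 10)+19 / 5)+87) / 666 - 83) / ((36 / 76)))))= -11044544400 / 290287431739 - 279720* sqrt(55) / 290287431739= -0.04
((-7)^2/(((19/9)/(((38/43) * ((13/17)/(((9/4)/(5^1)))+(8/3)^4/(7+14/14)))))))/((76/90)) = 2705780/13889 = 194.81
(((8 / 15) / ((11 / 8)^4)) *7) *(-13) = -2981888 / 219615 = -13.58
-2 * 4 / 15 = -8 / 15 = -0.53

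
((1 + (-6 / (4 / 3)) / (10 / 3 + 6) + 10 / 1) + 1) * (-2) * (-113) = 72885 / 28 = 2603.04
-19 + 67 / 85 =-1548 / 85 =-18.21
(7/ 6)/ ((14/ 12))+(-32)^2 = 1025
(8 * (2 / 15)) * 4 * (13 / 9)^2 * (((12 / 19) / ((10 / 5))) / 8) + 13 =102739 / 7695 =13.35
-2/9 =-0.22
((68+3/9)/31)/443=205/41199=0.00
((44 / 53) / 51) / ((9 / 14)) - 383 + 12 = -9024701 / 24327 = -370.97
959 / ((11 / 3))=2877 / 11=261.55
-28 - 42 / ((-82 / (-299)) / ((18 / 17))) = -132538 / 697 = -190.15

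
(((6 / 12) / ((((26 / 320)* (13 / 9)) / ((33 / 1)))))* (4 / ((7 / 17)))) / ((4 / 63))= 3635280 / 169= 21510.53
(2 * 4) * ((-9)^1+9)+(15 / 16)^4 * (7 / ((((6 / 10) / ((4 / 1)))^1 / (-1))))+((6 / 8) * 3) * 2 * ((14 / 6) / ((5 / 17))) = -28581 / 81920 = -0.35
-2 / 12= -1 / 6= -0.17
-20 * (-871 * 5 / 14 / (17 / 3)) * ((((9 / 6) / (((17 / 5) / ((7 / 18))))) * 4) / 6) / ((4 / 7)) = 762125 / 3468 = 219.76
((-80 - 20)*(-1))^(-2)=1 / 10000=0.00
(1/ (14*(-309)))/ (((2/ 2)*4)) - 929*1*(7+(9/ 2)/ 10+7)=-1161448811/ 86520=-13424.05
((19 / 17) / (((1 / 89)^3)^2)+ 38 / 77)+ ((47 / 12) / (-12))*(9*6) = 555449678115.75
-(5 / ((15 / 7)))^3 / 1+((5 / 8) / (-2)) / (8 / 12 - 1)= -5083 / 432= -11.77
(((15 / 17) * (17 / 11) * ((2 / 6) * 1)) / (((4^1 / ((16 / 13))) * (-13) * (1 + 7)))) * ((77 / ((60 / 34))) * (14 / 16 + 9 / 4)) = -2975 / 16224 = -0.18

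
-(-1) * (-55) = -55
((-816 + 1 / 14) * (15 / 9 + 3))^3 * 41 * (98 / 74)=-2994473452029703 / 999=-2997470922952.66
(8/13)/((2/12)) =48/13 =3.69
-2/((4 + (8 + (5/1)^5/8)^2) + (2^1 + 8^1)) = -128/10170617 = -0.00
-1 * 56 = -56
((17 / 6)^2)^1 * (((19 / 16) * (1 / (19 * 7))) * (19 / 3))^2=104329 / 4064256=0.03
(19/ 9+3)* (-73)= -3358/ 9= -373.11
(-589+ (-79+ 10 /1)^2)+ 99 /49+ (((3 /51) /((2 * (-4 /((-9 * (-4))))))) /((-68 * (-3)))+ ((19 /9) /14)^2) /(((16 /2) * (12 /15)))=175095822109 /41948928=4174.02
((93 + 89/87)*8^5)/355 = 53608448/6177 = 8678.72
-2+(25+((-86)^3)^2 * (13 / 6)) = 2629687028453 / 3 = 876562342817.67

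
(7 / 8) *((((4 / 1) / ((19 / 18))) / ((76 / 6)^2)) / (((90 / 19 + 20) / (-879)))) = -498393 / 678680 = -0.73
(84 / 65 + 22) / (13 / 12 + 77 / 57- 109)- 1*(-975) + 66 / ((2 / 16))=791116741 / 526435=1502.78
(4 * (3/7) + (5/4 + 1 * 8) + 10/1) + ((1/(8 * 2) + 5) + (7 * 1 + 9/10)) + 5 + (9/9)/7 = 21879/560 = 39.07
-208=-208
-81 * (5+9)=-1134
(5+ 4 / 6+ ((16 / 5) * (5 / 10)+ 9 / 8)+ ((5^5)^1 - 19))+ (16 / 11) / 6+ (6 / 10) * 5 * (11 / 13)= 17830227 / 5720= 3117.17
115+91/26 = 237/2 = 118.50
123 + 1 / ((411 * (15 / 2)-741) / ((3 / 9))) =123.00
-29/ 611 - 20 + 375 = 216876/ 611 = 354.95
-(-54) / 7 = 54 / 7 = 7.71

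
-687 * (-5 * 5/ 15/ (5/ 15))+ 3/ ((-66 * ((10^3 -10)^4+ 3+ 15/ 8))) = 290368961904273611/ 84532448880429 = 3435.00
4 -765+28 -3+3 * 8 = -712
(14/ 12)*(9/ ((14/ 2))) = 3/ 2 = 1.50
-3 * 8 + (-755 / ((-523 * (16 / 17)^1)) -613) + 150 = -4062381 / 8368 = -485.47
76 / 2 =38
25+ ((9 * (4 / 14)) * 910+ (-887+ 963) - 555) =1886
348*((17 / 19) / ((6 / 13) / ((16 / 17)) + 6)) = 205088 / 4275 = 47.97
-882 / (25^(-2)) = -551250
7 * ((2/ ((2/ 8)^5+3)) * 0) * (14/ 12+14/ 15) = 0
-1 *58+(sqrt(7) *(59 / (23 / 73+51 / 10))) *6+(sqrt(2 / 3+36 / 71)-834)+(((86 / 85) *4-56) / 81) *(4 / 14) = -14332924 / 16065+5 *sqrt(2130) / 213+4380 *sqrt(7) / 67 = -718.14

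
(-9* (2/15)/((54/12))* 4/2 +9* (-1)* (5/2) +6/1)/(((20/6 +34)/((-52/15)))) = 949/600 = 1.58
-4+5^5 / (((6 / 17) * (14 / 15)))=265513 / 28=9482.61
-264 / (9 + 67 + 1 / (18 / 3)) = -1584 / 457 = -3.47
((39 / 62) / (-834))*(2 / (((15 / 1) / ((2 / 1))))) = -0.00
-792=-792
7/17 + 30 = 517/17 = 30.41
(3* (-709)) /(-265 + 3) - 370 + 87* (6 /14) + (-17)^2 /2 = -165148 /917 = -180.10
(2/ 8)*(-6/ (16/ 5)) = -15/ 32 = -0.47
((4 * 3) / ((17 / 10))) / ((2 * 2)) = 1.76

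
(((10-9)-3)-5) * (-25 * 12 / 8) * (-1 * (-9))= 4725 / 2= 2362.50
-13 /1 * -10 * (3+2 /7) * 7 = 2990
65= 65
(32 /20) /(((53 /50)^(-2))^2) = 2.02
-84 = -84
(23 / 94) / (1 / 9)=207 / 94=2.20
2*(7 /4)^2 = 49 /8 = 6.12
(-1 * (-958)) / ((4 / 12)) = 2874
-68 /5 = -13.60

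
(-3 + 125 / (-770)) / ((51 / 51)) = -3.16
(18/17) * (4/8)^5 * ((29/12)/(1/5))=435/1088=0.40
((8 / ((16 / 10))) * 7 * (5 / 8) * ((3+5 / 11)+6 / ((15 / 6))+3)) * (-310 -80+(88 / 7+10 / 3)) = -2391170 / 33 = -72459.70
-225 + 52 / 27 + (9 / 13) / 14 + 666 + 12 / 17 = 37064245 / 83538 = 443.68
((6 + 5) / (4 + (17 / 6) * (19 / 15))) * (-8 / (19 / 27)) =-213840 / 12977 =-16.48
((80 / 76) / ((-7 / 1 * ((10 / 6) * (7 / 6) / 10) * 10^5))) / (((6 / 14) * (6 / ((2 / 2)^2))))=-1 / 332500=-0.00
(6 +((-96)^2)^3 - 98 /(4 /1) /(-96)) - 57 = 782757789645.26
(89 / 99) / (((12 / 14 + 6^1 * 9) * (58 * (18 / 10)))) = 3115 / 19844352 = 0.00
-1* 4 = -4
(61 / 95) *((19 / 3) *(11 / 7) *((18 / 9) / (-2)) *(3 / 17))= -671 / 595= -1.13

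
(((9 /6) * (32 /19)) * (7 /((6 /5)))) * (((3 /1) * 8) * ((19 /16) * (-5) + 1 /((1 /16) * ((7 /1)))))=-24540 /19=-1291.58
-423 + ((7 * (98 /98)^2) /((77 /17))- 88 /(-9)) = -411.68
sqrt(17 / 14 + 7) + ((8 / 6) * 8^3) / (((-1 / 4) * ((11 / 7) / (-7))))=sqrt(1610) / 14 + 401408 / 33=12166.74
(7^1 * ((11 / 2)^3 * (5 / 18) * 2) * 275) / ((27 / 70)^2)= 15693321875 / 13122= 1195955.03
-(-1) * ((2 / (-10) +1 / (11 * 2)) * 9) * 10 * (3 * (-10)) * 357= 1638630 / 11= 148966.36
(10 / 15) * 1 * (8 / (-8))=-2 / 3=-0.67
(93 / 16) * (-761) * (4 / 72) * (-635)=14980285 / 96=156044.64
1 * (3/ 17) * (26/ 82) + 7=4918/ 697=7.06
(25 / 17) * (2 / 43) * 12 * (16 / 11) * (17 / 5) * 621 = 1192320 / 473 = 2520.76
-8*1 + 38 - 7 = 23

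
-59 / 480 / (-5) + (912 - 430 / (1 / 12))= -10195141 / 2400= -4247.98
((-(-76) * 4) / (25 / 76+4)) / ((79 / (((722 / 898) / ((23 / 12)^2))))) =1201038336 / 6173408311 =0.19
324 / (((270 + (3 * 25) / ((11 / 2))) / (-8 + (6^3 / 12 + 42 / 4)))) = 12177 / 520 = 23.42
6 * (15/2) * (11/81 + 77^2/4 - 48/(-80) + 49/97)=233115769/3492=66757.09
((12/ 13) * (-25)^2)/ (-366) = -1250/ 793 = -1.58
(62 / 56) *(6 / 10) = 93 / 140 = 0.66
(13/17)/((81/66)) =286/459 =0.62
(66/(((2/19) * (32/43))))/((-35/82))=-1105401/560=-1973.93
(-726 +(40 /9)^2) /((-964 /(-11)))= -314633 /39042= -8.06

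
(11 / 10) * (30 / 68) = 33 / 68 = 0.49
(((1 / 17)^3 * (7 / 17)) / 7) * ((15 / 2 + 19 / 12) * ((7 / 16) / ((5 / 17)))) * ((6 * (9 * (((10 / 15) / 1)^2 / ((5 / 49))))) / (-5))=-0.01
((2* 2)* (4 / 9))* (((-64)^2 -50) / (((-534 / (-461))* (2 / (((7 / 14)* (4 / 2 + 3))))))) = 7761.99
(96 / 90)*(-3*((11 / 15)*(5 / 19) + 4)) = -13.42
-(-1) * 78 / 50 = 39 / 25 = 1.56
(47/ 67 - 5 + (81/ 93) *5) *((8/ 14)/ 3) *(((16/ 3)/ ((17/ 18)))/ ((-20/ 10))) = -7488/ 247163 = -0.03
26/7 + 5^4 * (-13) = -8121.29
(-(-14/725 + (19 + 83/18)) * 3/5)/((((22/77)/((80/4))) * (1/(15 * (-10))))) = 4310222/29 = 148628.34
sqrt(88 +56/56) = sqrt(89) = 9.43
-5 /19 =-0.26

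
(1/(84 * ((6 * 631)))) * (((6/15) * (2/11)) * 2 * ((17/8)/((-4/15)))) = -17/4664352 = -0.00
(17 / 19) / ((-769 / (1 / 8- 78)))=10591 / 116888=0.09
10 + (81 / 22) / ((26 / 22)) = 13.12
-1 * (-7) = 7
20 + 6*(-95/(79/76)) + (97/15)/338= -211614137/400530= -528.34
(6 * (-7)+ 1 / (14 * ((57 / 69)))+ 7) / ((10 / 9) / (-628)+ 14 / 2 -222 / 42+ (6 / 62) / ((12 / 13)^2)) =-3254387688 / 170215091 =-19.12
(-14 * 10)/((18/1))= -70/9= -7.78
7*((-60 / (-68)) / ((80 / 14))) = 147 / 136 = 1.08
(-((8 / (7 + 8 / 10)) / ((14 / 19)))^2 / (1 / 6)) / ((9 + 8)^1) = -288800 / 422331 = -0.68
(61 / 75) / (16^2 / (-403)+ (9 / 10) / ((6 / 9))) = 98332 / 86415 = 1.14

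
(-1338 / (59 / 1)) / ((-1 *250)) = 669 / 7375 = 0.09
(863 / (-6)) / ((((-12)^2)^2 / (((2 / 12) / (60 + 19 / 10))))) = -4315 / 231040512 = -0.00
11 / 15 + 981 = 14726 / 15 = 981.73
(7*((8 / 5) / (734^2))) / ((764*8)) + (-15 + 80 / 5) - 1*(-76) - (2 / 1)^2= 150237498167 / 2058047920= 73.00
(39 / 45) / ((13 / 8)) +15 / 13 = 329 / 195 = 1.69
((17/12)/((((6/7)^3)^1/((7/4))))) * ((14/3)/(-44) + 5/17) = 0.74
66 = 66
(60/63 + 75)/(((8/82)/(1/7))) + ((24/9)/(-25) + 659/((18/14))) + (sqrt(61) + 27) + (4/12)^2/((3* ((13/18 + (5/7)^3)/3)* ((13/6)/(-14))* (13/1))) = 658.42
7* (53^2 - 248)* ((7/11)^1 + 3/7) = 19091.09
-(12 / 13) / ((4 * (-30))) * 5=1 / 26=0.04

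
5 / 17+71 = 1212 / 17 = 71.29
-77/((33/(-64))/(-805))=-360640/3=-120213.33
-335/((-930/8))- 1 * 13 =-941/93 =-10.12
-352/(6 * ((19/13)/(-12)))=9152/19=481.68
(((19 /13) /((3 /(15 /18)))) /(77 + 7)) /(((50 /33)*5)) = 209 /327600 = 0.00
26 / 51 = 0.51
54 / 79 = 0.68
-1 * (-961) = 961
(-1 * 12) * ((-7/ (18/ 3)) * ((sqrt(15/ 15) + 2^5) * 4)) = 1848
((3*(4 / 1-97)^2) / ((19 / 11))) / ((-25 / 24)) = -6850008 / 475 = -14421.07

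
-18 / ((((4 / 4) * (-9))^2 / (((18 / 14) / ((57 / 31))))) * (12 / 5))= -155 / 2394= -0.06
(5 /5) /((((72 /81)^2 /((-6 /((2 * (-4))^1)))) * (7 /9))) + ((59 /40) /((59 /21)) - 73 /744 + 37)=32204027 /833280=38.65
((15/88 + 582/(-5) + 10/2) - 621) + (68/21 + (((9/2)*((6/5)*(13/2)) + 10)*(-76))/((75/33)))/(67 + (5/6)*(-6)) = -5417312407/7161000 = -756.50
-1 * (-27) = 27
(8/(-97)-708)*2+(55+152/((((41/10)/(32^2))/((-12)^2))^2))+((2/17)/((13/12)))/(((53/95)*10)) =375498632708747404947/1909886641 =196607811504.53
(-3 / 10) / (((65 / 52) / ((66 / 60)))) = -33 / 125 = -0.26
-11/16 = -0.69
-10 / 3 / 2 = -5 / 3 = -1.67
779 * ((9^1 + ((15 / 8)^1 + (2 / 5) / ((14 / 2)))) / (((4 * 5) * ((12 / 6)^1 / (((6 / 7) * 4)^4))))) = 12361346496 / 420175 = 29419.52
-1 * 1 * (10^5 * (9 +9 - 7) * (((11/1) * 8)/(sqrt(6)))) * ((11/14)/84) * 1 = -66550000 * sqrt(6)/441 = -369645.22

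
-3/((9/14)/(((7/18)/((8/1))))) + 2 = 383/216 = 1.77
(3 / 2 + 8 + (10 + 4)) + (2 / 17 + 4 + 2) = 1007 / 34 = 29.62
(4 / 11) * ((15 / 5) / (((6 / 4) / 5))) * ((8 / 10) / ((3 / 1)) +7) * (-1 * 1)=-872 / 33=-26.42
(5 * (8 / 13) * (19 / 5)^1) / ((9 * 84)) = 38 / 2457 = 0.02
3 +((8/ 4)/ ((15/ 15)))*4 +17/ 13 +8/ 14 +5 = 1627/ 91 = 17.88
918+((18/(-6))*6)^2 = 1242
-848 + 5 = -843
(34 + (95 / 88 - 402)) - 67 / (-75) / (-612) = -370517749 / 1009800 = -366.92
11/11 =1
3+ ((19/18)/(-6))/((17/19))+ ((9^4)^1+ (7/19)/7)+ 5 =229147973/34884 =6568.86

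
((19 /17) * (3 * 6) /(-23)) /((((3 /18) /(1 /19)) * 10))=-54 /1955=-0.03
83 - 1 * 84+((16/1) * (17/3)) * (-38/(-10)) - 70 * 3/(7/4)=3353/15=223.53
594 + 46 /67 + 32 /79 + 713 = 6923729 /5293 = 1308.09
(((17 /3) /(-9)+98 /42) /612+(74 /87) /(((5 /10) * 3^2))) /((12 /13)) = 597415 /2875176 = 0.21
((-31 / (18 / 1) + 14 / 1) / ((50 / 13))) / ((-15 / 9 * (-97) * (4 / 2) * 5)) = 2873 / 1455000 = 0.00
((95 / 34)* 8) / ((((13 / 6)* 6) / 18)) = 6840 / 221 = 30.95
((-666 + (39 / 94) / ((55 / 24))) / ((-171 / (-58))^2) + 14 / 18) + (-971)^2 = 7917968914928 / 8398665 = 942765.18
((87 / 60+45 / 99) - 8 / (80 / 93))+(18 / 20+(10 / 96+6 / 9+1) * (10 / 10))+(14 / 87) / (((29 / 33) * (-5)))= -2114221 / 444048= -4.76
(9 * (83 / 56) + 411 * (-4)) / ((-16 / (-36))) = -3668.99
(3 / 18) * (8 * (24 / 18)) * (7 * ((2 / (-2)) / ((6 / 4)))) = -224 / 27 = -8.30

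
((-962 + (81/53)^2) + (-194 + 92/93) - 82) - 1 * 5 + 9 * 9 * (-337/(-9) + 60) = 6653.32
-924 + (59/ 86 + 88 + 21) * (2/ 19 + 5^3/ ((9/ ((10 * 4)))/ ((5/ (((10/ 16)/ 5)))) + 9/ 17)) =293837002325/ 11889801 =24713.37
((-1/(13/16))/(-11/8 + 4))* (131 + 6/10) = -61.70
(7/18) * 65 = 455/18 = 25.28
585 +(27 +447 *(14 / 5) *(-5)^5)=-3910638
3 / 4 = 0.75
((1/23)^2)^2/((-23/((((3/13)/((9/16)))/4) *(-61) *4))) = 976/251017377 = 0.00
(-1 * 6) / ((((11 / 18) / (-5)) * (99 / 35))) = 2100 / 121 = 17.36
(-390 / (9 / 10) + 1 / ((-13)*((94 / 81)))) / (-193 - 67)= 1588843 / 953160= 1.67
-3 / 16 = -0.19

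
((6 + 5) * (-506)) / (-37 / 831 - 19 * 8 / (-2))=-4625346 / 63119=-73.28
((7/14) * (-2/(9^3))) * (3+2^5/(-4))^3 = 125/729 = 0.17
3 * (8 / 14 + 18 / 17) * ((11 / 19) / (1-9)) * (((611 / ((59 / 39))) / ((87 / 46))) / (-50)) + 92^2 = 3274943281889 / 386857100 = 8465.51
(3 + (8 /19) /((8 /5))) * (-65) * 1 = -4030 /19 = -212.11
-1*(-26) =26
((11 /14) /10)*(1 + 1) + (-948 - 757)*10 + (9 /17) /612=-689836607 /40460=-17049.84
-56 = -56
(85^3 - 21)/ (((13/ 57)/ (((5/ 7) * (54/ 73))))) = 9451060560/ 6643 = 1422709.70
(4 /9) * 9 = 4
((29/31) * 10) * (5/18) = 725/279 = 2.60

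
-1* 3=-3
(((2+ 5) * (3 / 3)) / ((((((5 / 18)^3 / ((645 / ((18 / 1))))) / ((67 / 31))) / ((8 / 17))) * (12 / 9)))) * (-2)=-235227888 / 13175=-17854.11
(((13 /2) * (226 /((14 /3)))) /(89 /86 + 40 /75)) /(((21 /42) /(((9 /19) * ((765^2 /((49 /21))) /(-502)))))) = -155414507625 /1635767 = -95010.17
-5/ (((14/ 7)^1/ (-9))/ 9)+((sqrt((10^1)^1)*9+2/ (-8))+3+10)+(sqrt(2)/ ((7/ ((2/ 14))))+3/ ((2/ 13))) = sqrt(2)/ 49+9*sqrt(10)+939/ 4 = 263.24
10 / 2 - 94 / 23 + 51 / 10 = 1383 / 230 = 6.01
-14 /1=-14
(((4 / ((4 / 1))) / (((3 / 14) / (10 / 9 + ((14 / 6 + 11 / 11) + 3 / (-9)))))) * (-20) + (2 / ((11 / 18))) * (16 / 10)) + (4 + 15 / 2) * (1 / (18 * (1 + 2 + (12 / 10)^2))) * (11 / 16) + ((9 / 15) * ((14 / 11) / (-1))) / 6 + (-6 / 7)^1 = -3112635481 / 8205120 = -379.35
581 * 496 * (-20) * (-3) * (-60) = -1037433600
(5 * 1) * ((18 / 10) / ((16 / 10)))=45 / 8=5.62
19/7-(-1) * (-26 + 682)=4611/7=658.71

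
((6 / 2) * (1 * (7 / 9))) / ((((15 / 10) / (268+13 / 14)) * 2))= 1255 / 6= 209.17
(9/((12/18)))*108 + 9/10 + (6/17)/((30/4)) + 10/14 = 1736997/1190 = 1459.66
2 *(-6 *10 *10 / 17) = -1200 / 17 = -70.59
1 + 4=5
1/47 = 0.02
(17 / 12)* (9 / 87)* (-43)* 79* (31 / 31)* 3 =-173247 / 116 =-1493.51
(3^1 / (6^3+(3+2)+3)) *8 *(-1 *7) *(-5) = 15 / 4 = 3.75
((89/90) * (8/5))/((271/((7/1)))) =0.04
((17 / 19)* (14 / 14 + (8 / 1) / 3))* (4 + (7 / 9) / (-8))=52547 / 4104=12.80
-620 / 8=-155 / 2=-77.50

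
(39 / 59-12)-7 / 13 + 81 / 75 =-207041 / 19175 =-10.80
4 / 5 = 0.80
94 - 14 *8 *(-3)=430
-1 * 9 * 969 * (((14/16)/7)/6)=-2907/16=-181.69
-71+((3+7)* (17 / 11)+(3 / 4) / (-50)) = -122233 / 2200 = -55.56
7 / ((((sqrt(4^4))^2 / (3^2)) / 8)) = 63 / 32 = 1.97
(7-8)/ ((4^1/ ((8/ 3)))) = -2/ 3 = -0.67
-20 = -20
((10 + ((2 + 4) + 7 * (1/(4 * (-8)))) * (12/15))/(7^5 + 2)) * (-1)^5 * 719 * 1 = -2157/3448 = -0.63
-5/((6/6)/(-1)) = 5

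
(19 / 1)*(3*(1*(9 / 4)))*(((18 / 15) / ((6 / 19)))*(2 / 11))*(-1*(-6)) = 29241 / 55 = 531.65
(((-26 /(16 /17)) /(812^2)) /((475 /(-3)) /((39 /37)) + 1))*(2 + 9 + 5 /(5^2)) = 25857 /8222019680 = 0.00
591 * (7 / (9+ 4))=4137 / 13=318.23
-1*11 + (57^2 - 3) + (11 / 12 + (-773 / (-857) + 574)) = 39190459 / 10284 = 3810.82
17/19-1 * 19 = -344/19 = -18.11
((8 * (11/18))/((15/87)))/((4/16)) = 113.42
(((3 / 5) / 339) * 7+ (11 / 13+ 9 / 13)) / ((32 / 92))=261993 / 58760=4.46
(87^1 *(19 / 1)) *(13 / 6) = 7163 / 2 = 3581.50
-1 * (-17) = 17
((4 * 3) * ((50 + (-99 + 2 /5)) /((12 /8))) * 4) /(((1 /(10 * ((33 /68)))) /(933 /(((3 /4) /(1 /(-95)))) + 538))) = -6398007264 /1615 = -3961614.40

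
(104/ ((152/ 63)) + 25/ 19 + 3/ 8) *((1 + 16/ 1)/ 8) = 115753/ 1216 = 95.19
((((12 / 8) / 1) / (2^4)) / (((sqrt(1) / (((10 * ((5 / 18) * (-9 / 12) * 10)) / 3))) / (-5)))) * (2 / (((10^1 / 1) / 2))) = 125 / 96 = 1.30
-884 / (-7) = 884 / 7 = 126.29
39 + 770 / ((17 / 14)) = 11443 / 17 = 673.12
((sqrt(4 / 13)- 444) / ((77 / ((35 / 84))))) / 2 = -185 / 154 +5*sqrt(13) / 12012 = -1.20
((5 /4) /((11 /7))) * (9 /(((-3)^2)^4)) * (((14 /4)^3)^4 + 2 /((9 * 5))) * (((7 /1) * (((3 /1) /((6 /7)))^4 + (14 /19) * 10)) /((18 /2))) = 486886177055866189 /1078394093568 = 451491.88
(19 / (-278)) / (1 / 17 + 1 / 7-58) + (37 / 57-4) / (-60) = 2453557 / 43021890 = 0.06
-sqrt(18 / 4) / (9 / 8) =-4 * sqrt(2) / 3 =-1.89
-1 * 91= -91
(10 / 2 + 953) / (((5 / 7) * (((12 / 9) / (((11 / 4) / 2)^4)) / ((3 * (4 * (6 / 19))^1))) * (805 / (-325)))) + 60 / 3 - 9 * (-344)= -1067204081 / 447488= -2384.88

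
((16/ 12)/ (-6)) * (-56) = 112/ 9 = 12.44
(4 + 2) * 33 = 198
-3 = -3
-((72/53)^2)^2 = -26873856/7890481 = -3.41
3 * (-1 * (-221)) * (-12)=-7956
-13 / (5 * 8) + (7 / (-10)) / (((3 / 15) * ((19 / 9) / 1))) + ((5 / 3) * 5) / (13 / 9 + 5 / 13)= 209251 / 81320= 2.57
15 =15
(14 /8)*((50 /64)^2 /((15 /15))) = 4375 /4096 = 1.07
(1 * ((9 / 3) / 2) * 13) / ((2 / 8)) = 78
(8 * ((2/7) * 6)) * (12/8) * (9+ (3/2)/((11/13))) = 17064/77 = 221.61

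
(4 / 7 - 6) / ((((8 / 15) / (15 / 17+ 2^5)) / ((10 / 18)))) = -265525 / 1428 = -185.94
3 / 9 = 1 / 3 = 0.33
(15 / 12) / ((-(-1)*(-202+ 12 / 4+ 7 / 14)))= -5 / 794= -0.01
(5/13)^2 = 25/169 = 0.15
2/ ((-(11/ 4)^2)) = -32/ 121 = -0.26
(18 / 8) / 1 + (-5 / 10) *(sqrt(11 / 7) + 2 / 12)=13 / 6 - sqrt(77) / 14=1.54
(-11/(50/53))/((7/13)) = -7579/350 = -21.65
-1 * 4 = -4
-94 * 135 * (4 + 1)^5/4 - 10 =-19828145/2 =-9914072.50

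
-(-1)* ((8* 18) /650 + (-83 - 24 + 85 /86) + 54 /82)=-120475503 /1145950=-105.13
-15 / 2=-7.50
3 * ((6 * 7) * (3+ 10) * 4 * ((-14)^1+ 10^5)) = 655108272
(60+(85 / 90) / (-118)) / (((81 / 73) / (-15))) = -811.00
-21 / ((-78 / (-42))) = -147 / 13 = -11.31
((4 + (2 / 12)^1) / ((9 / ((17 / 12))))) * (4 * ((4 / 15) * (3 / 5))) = 34 / 81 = 0.42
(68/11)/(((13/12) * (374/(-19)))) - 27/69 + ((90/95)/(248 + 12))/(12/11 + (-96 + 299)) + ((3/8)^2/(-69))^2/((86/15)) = -42583677478113327/62514785374412800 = -0.68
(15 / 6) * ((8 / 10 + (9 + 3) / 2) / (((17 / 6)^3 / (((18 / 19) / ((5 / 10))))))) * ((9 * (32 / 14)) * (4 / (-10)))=-2239488 / 192185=-11.65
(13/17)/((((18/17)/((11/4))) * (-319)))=-13/2088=-0.01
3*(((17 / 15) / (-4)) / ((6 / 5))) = -17 / 24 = -0.71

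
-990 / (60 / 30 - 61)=990 / 59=16.78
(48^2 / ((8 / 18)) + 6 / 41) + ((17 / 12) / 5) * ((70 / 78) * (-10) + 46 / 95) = 11806985042 / 2278575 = 5181.74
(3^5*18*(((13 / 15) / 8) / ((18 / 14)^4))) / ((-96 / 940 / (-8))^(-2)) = 31213 / 1104500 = 0.03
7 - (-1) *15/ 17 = 134/ 17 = 7.88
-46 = -46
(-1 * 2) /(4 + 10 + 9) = -2 /23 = -0.09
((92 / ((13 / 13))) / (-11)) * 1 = -92 / 11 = -8.36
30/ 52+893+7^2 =24507/ 26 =942.58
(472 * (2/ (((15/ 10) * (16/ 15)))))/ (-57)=-590/ 57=-10.35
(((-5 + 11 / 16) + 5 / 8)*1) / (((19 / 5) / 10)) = -1475 / 152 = -9.70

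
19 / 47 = 0.40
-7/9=-0.78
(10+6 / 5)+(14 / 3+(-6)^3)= -3002 / 15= -200.13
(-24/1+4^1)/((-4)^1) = 5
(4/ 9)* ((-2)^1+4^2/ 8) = 0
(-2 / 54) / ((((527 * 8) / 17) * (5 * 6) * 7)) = -1 / 1406160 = -0.00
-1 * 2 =-2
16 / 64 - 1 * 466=-1863 / 4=-465.75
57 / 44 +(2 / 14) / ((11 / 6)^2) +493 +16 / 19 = 31875731 / 64372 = 495.18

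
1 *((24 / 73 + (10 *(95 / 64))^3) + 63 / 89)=696516364355 / 212893696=3271.66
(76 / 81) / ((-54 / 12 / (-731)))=111112 / 729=152.42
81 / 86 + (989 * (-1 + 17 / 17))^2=81 / 86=0.94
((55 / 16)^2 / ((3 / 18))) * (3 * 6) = 81675 / 64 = 1276.17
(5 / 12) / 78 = 5 / 936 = 0.01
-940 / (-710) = 94 / 71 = 1.32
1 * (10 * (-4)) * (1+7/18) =-500/9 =-55.56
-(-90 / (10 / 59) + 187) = 344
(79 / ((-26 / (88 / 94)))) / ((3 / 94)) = -3476 / 39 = -89.13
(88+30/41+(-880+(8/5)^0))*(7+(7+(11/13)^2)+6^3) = -30813351/169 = -182327.52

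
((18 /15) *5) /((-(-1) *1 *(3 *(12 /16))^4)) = 0.23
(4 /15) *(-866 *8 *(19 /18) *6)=-526528 /45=-11700.62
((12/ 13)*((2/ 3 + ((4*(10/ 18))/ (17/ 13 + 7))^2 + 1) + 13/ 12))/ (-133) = -666439/ 34031907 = -0.02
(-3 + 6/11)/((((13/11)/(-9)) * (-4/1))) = -4.67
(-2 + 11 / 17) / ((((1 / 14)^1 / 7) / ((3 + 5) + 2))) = -22540 / 17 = -1325.88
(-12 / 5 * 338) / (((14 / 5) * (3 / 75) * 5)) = -10140 / 7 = -1448.57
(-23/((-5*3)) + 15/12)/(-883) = -167/52980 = -0.00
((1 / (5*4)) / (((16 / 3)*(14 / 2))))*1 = 3 / 2240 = 0.00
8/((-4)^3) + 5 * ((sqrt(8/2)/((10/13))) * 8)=831/8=103.88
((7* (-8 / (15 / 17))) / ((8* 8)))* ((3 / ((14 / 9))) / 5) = -153 / 400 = -0.38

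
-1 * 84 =-84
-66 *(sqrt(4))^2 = -264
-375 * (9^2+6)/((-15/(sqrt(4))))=4350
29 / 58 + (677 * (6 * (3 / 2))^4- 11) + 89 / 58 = 128811853 / 29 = 4441788.03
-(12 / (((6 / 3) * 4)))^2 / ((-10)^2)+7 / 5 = 551 / 400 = 1.38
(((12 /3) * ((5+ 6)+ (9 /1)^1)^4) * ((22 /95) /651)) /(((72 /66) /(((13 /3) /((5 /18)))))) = 40268800 /12369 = 3255.62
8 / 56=1 / 7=0.14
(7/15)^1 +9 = 142/15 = 9.47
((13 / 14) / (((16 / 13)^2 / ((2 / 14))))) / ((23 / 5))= 10985 / 577024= 0.02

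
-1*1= -1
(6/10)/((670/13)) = 39/3350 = 0.01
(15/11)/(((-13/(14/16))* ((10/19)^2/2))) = -7581/11440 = -0.66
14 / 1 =14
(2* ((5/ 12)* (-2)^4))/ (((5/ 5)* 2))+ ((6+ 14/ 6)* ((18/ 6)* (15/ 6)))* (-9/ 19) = -2615/ 114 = -22.94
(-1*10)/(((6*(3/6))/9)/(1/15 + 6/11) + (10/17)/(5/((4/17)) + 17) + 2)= -2627010/672497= -3.91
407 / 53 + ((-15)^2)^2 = 2683532 / 53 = 50632.68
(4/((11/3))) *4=48/11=4.36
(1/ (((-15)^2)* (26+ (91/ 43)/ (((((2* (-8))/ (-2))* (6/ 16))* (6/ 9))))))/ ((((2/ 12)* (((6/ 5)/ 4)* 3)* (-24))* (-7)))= 43/ 6597045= 0.00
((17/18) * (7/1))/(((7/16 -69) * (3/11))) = -10472/29619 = -0.35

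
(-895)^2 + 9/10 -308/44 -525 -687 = 7998069/10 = 799806.90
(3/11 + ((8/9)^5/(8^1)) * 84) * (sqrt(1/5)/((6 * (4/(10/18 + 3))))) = 5282468 * sqrt(5)/29229255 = 0.40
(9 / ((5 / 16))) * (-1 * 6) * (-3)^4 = -69984 / 5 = -13996.80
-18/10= -9/5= -1.80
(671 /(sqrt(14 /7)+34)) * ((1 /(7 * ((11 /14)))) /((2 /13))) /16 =13481 /9232- 793 * sqrt(2) /18464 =1.40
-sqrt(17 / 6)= -sqrt(102) / 6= -1.68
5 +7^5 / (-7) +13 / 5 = -11967 / 5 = -2393.40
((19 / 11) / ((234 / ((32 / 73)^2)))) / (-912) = -32 / 20575269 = -0.00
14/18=7/9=0.78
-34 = -34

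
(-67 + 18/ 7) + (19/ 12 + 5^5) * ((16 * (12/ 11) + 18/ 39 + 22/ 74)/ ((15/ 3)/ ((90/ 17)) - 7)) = -76447663471/ 8074066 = -9468.30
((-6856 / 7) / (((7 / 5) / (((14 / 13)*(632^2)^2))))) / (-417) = 10938030298562560 / 37947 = 288244928414.96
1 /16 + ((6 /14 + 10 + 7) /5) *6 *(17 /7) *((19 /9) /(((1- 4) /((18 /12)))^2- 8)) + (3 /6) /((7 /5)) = -310313 /11760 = -26.39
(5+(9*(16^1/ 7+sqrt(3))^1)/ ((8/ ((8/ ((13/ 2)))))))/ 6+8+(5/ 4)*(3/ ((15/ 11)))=3*sqrt(3)/ 13+13225/ 1092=12.51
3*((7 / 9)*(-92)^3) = -5450816 / 3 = -1816938.67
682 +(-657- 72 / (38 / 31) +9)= -24.74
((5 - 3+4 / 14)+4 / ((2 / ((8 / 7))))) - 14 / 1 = -66 / 7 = -9.43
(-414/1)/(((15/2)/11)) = -607.20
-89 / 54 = -1.65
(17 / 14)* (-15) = -255 / 14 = -18.21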